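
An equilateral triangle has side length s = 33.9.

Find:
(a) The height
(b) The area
(a) The height splits the triangle into two 30-60-90 halves: h = s·√3/2 = 33.9·1.73205/2 ≈ 58.7165/2 ≈ 29.3583
(b) Area = (√3/4)·s² = (√3/4)·33.9² = (√3/4)·1149.21 ≈ 0.433013·1149.21 ≈ 497.623

Height = 29.36, Area = 497.6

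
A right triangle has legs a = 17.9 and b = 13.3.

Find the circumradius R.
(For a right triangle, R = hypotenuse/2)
Hypotenuse c = √(a² + b²) = √(320.41 + 176.89) = √497.3 ≈ 22.3002
R = c/2 ≈ 22.3002/2 ≈ 11.1501

R = 11.15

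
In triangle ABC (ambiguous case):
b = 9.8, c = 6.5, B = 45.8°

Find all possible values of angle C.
b/sin(B) = c/sin(C)  ⇒  sin(C) = c·sin(B)/b = 6.5·sin(45.8°)/9.8
sin(45.8°) ≈ 0.716911
sin(C) ≈ 6.5·0.716911/9.8 ≈ 4.65992/9.8 ≈ 0.475502
Candidate 1: C₁ = arcsin(0.475502) ≈ 28.392°  →  A = 180° − 45.8° − 28.392° ≈ 105.808° > 0, valid
Candidate 2: C₂ = 180° − C₁ ≈ 151.608°  →  A = 180° − 45.8° − 151.608° ≈ -17.408° ≤ 0, not a valid triangle

C = 28.39° (one solution)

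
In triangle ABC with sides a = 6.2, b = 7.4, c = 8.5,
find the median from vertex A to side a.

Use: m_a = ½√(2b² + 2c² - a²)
m_a = ½√(2·7.4² + 2·8.5² − 6.2²) = ½√(2·54.76 + 2·72.25 − 38.44) = ½√(109.52 + 144.5 − 38.44) = ½√215.58
√215.58 ≈ 14.6826, so m_a ≈ 7.34132

m_a = 7.341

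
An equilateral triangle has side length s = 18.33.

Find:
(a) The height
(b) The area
(a) The height splits the triangle into two 30-60-90 halves: h = s·√3/2 = 18.33·1.73205/2 ≈ 31.7485/2 ≈ 15.8742
(b) Area = (√3/4)·s² = (√3/4)·18.33² = (√3/4)·335.9889 ≈ 0.433013·335.9889 ≈ 145.487

Height = 15.87, Area = 145.5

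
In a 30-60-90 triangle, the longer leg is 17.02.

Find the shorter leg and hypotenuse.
In a 30-60-90 triangle the sides are in ratio 1 : √3 : 2, so short leg = long leg/√3 and hypotenuse = 2·(short leg).
Short leg = 17.02/√3 ≈ 17.02/1.73205 ≈ 9.8265
Hypotenuse = 2·9.8265 ≈ 19.653

Short leg = 9.827, Hypotenuse = 19.65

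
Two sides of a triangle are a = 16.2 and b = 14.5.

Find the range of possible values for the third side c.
Triangle inequality: |a − b| < c < a + b
|a − b| = |16.2 − 14.5| = 1.7
a + b = 16.2 + 14.5 = 30.7

1.7 < c < 30.7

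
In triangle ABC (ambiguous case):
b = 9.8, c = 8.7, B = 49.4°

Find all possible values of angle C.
b/sin(B) = c/sin(C)  ⇒  sin(C) = c·sin(B)/b = 8.7·sin(49.4°)/9.8
sin(49.4°) ≈ 0.759271
sin(C) ≈ 8.7·0.759271/9.8 ≈ 6.60566/9.8 ≈ 0.674047
Candidate 1: C₁ = arcsin(0.674047) ≈ 42.3802°  →  A = 180° − 49.4° − 42.3802° ≈ 88.2198° > 0, valid
Candidate 2: C₂ = 180° − C₁ ≈ 137.62°  →  A = 180° − 49.4° − 137.62° ≈ -7.0198° ≤ 0, not a valid triangle

C = 42.38° (one solution)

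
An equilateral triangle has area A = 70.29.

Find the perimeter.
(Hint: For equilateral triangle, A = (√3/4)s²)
A = (√3/4)s²  ⇒  s² = 4A/√3 = 4·70.29/√3 = 281.16/1.73205 ≈ 162.328
s ≈ √162.328 ≈ 12.7408
Perimeter = 3s ≈ 3·12.7408 ≈ 38.2224

Perimeter = 38.22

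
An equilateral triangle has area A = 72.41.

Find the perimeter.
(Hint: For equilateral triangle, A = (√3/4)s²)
A = (√3/4)s²  ⇒  s² = 4A/√3 = 4·72.41/√3 = 289.64/1.73205 ≈ 167.224
s ≈ √167.224 ≈ 12.9315
Perimeter = 3s ≈ 3·12.9315 ≈ 38.7945

Perimeter = 38.79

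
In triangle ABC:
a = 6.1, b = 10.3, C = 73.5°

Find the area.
Two sides and the included angle (SAS): A = ½·a·b·sin(C) = ½·6.1·10.3·sin(73.5°)
sin(73.5°) ≈ 0.95882
A ≈ ½·62.83·0.95882 = 31.415·0.95882 ≈ 30.1213

Area = 30.12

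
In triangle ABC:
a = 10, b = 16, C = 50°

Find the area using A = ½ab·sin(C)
A = ½·a·b·sin(C) = ½·10·16·sin(50°)
sin(50°) ≈ 0.766044
A ≈ ½·160·0.766044 = 80·0.766044 ≈ 61.2836

Area = 61.28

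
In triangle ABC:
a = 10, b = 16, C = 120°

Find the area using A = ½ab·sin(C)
A = ½·a·b·sin(C) = ½·10·16·sin(120°)
sin(120°) ≈ 0.866025
A ≈ ½·160·0.866025 = 80·0.866025 ≈ 69.282

Area = 69.28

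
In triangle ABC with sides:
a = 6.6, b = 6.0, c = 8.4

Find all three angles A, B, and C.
Law of cosines for each angle (a² = 43.56, b² = 36, c² = 70.56):
cos(A) = (b² + c² − a²)/(2bc) = (36 + 70.56 − 43.56)/(2·6.0·8.4) = 63/100.8 ≈ 0.625  ⇒  A ≈ 51.3178°
cos(B) = (a² + c² − b²)/(2ac) = (43.56 + 70.56 − 36)/(2·6.6·8.4) = 78.12/110.88 ≈ 0.704545  ⇒  B ≈ 45.2072°
cos(C) = (a² + b² − c²)/(2ab) = (43.56 + 36 − 70.56)/(2·6.6·6.0) = 9/79.2 ≈ 0.113636  ⇒  C ≈ 83.475°
Check: A + B + C ≈ 180°

A = 51.32°, B = 45.21°, C = 83.48°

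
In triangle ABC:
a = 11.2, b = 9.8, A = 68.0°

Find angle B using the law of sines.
a/sin(A) = b/sin(B)  ⇒  sin(B) = b·sin(A)/a = 9.8·sin(68.0°)/11.2
sin(68.0°) ≈ 0.927184
sin(B) ≈ 9.8·0.927184/11.2 ≈ 9.0864/11.2 ≈ 0.811286
B = arcsin(0.811286) ≈ 54.2218°
(Since b ≤ a we need B ≤ A, so the obtuse alternative 180° − 54.2218° ≈ 125.778° is rejected.)

B = 54.22°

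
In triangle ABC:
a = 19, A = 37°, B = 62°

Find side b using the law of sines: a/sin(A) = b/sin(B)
a/sin(A) = b/sin(B)  ⇒  b = a·sin(B)/sin(A) = 19·sin(62°)/sin(37°)
sin(62°) ≈ 0.882948, sin(37°) ≈ 0.601815
b ≈ 19·0.882948/0.601815 ≈ 16.776/0.601815 ≈ 27.8757

b = 27.88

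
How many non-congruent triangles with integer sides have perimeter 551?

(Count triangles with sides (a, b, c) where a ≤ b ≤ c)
Let a ≤ b ≤ c with a + b + c = 551. The only binding inequality is a + b > c, i.e. 551 − c > c, so c < 551/2; and c ≥ 551/3 since c is the largest side.
So 184 ≤ c ≤ 275. For each c, b runs from ⌈(551 − c)/2⌉ up to c (then a = 551 − b − c satisfies 1 ≤ a ≤ b automatically), giving c − ⌈(551 − c)/2⌉ + 1 choices.
Summing over c: 1 + 3 + 4 + 6 + … + 136 + 138  (92 terms, c = 184, …, 275) = 6394
Check (closed form: nearest integer to p²/48 for even p, (p+3)²/48 for odd p): (551+3)²/48 = 554²/48 = 306916/48 ≈ 6394.08 → 6394

6394 triangles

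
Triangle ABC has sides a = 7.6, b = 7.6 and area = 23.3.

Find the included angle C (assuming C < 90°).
Area = ½·a·b·sin(C)  ⇒  sin(C) = 2·Area/(a·b) = 2·23.3/(7.6·7.6) = 46.6/57.76 ≈ 0.806787
C = arcsin(0.806787) ≈ 53.7832° (taking the acute solution since C < 90°)

C = 53.78°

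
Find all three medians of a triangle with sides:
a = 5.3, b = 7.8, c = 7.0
Median formula: m_a = ½√(2b² + 2c² − a²) (and cyclically). a² = 28.09, b² = 60.84, c² = 49.
m_a = ½√(2·60.84 + 2·49 − 28.09) = ½√191.59 ≈ ½·13.8416 ≈ 6.9208
m_b = ½√(2·28.09 + 2·49 − 60.84) = ½√93.34 ≈ ½·9.66126 ≈ 4.83063
m_c = ½√(2·28.09 + 2·60.84 − 49) = ½√128.86 ≈ ½·11.3517 ≈ 5.67583

m_a = 6.921, m_b = 4.831, m_c = 5.676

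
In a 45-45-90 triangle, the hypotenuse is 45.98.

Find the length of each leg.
In a 45-45-90 triangle hypotenuse = leg·√2, so leg = hypotenuse/√2.
Leg = 45.98/√2 ≈ 45.98/1.41421 ≈ 32.5128

Each leg = 32.51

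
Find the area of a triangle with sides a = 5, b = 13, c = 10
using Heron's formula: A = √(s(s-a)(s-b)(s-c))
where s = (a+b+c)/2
s = (5 + 13 + 10)/2 = 28/2 = 14
s − a = 9, s − b = 1, s − c = 4
s(s−a)(s−b)(s−c) = 14·9·1·4 = 504
Area = √504 ≈ 22.4499

s = 14.0, Area = 22.45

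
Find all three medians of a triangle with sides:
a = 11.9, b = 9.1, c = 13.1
Median formula: m_a = ½√(2b² + 2c² − a²) (and cyclically). a² = 141.61, b² = 82.81, c² = 171.61.
m_a = ½√(2·82.81 + 2·171.61 − 141.61) = ½√367.23 ≈ ½·19.1632 ≈ 9.58162
m_b = ½√(2·141.61 + 2·171.61 − 82.81) = ½√543.63 ≈ ½·23.3159 ≈ 11.6579
m_c = ½√(2·141.61 + 2·82.81 − 171.61) = ½√277.23 ≈ ½·16.6502 ≈ 8.32511

m_a = 9.582, m_b = 11.66, m_c = 8.325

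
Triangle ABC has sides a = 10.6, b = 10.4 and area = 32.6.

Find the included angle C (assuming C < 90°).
Area = ½·a·b·sin(C)  ⇒  sin(C) = 2·Area/(a·b) = 2·32.6/(10.6·10.4) = 65.2/110.24 ≈ 0.591437
C = arcsin(0.591437) ≈ 36.259° (taking the acute solution since C < 90°)

C = 36.26°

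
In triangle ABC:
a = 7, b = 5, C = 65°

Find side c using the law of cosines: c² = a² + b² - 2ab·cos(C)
c² = 7² + 5² − 2·7·5·cos(65°)
cos(65°) ≈ 0.422618
c² ≈ 49 + 25 − 70·(0.422618) ≈ 74 − 29.5833 ≈ 44.4167
c ≈ √44.4167 ≈ 6.66459

c = 6.665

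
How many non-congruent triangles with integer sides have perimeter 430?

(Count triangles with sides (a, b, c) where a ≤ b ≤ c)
Let a ≤ b ≤ c with a + b + c = 430. The only binding inequality is a + b > c, i.e. 430 − c > c, so c < 430/2; and c ≥ 430/3 since c is the largest side.
So 144 ≤ c ≤ 214. For each c, b runs from ⌈(430 − c)/2⌉ up to c (then a = 430 − b − c satisfies 1 ≤ a ≤ b automatically), giving c − ⌈(430 − c)/2⌉ + 1 choices.
Summing over c: 2 + 3 + 5 + 6 + … + 105 + 107  (71 terms, c = 144, …, 214) = 3852
Check (closed form: nearest integer to p²/48 for even p, (p+3)²/48 for odd p): 430²/48 = 184900/48 ≈ 3852.08 → 3852

3852 triangles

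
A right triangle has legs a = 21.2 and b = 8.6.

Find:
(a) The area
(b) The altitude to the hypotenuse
(a) The legs are perpendicular, so Area = ½·a·b = ½·21.2·8.6 = ½·182.32 = 91.16
(b) Hypotenuse c = √(a² + b²) = √(449.44 + 73.96) = √523.4 ≈ 22.8779
    Area = ½·c·h_c  ⇒  h_c = 2·Area/c = 182.32/22.8779 ≈ 7.96925

Area = 91.16, h_c = 7.969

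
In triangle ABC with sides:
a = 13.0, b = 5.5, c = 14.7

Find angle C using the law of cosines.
c² = a² + b² − 2ab·cos(C)  ⇒  cos(C) = (a² + b² − c²)/(2ab)
cos(C) = (13.0² + 5.5² − 14.7²)/(2·13.0·5.5) = (169 + 30.25 − 216.09)/143 = -16.84/143 ≈ -0.117762
C = arccos(-0.117762) ≈ 96.763°

C = 96.76°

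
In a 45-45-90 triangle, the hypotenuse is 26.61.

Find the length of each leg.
In a 45-45-90 triangle hypotenuse = leg·√2, so leg = hypotenuse/√2.
Leg = 26.61/√2 ≈ 26.61/1.41421 ≈ 18.8161

Each leg = 18.82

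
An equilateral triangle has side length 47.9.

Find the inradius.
r = Area/s with s the semi-perimeter.
Area = (√3/4)·47.9² = (√3/4)·2294.41 ≈ 0.433013·2294.41 ≈ 993.509
s = 3·47.9/2 = 71.85
r ≈ 993.509/71.85 ≈ 13.8275
(Equivalently r = side/(2√3) = 47.9/3.4641 ≈ 13.8275.)

r = 13.83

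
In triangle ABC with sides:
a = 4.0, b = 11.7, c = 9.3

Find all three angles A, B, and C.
Law of cosines for each angle (a² = 16, b² = 136.89, c² = 86.49):
cos(A) = (b² + c² − a²)/(2bc) = (136.89 + 86.49 − 16)/(2·11.7·9.3) = 207.38/217.62 ≈ 0.952946  ⇒  A ≈ 17.6464°
cos(B) = (a² + c² − b²)/(2ac) = (16 + 86.49 − 136.89)/(2·4.0·9.3) = -34.4/74.4 ≈ -0.462366  ⇒  B ≈ 117.54°
cos(C) = (a² + b² − c²)/(2ab) = (16 + 136.89 − 86.49)/(2·4.0·11.7) = 66.4/93.6 ≈ 0.709402  ⇒  C ≈ 44.8137°
Check: A + B + C ≈ 180°

A = 17.65°, B = 117.5°, C = 44.81°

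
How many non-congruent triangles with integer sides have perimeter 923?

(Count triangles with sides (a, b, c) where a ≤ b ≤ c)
Let a ≤ b ≤ c with a + b + c = 923. The only binding inequality is a + b > c, i.e. 923 − c > c, so c < 923/2; and c ≥ 923/3 since c is the largest side.
So 308 ≤ c ≤ 461. For each c, b runs from ⌈(923 − c)/2⌉ up to c (then a = 923 − b − c satisfies 1 ≤ a ≤ b automatically), giving c − ⌈(923 − c)/2⌉ + 1 choices.
Summing over c: 1 + 3 + 4 + 6 + … + 229 + 231  (154 terms, c = 308, …, 461) = 17864
Check (closed form: nearest integer to p²/48 for even p, (p+3)²/48 for odd p): (923+3)²/48 = 926²/48 = 857476/48 ≈ 17864.08 → 17864

17864 triangles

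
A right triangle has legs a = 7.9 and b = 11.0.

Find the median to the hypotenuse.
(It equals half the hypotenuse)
Hypotenuse c = √(a² + b²) = √(62.41 + 121) = √183.41 ≈ 13.5429
Median to hypotenuse = c/2 ≈ 13.5429/2 ≈ 6.77145

Median = 6.771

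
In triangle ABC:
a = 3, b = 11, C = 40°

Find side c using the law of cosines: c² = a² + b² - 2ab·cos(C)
c² = 3² + 11² − 2·3·11·cos(40°)
cos(40°) ≈ 0.766044
c² ≈ 9 + 121 − 66·(0.766044) ≈ 130 − 50.5589 ≈ 79.4411
c ≈ √79.4411 ≈ 8.91297

c = 8.913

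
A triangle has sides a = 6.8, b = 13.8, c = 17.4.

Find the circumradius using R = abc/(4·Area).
First find the area with Heron's formula.
s = (6.8 + 13.8 + 17.4)/2 = 19
Area = √(s(s−a)(s−b)(s−c)) = √(19·12.2·5.2·1.6) ≈ √1928.58 ≈ 43.9156
abc = 6.8·13.8·17.4 = 1632.816
R = abc/(4·Area) ≈ 1632.816/(4·43.9156) = 1632.816/175.662 ≈ 9.2952

R = 9.295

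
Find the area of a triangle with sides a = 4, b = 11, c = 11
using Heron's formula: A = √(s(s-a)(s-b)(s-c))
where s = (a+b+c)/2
s = (4 + 11 + 11)/2 = 26/2 = 13
s − a = 9, s − b = 2, s − c = 2
s(s−a)(s−b)(s−c) = 13·9·2·2 = 468
Area = √468 ≈ 21.6333

s = 13.0, Area = 21.63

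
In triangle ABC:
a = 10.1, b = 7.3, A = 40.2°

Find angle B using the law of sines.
a/sin(A) = b/sin(B)  ⇒  sin(B) = b·sin(A)/a = 7.3·sin(40.2°)/10.1
sin(40.2°) ≈ 0.645458
sin(B) ≈ 7.3·0.645458/10.1 ≈ 4.71184/10.1 ≈ 0.466519
B = arcsin(0.466519) ≈ 27.8086°
(Since b ≤ a we need B ≤ A, so the obtuse alternative 180° − 27.8086° ≈ 152.191° is rejected.)

B = 27.81°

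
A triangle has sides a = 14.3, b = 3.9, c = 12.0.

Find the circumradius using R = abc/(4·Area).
First find the area with Heron's formula.
s = (14.3 + 3.9 + 12.0)/2 = 15.1
Area = √(s(s−a)(s−b)(s−c)) = √(15.1·0.8·11.2·3.1) ≈ √419.418 ≈ 20.4797
abc = 14.3·3.9·12.0 = 669.24
R = abc/(4·Area) ≈ 669.24/(4·20.4797) = 669.24/81.9187 ≈ 8.16956

R = 8.17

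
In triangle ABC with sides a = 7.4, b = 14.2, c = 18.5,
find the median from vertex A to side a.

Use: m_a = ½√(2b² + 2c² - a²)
m_a = ½√(2·14.2² + 2·18.5² − 7.4²) = ½√(2·201.64 + 2·342.25 − 54.76) = ½√(403.28 + 684.5 − 54.76) = ½√1033.02
√1033.02 ≈ 32.1406, so m_a ≈ 16.0703

m_a = 16.07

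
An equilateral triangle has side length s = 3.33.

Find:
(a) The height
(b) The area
(a) The height splits the triangle into two 30-60-90 halves: h = s·√3/2 = 3.33·1.73205/2 ≈ 5.76773/2 ≈ 2.88386
(b) Area = (√3/4)·s² = (√3/4)·3.33² = (√3/4)·11.0889 ≈ 0.433013·11.0889 ≈ 4.80163

Height = 2.884, Area = 4.802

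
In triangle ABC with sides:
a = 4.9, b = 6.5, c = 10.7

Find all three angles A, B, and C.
Law of cosines for each angle (a² = 24.01, b² = 42.25, c² = 114.49):
cos(A) = (b² + c² − a²)/(2bc) = (42.25 + 114.49 − 24.01)/(2·6.5·10.7) = 132.73/139.1 ≈ 0.954206  ⇒  A ≈ 17.4067°
cos(B) = (a² + c² − b²)/(2ac) = (24.01 + 114.49 − 42.25)/(2·4.9·10.7) = 96.25/104.86 ≈ 0.917891  ⇒  B ≈ 23.3804°
cos(C) = (a² + b² − c²)/(2ab) = (24.01 + 42.25 − 114.49)/(2·4.9·6.5) = -48.23/63.7 ≈ -0.757143  ⇒  C ≈ 139.213°
Check: A + B + C ≈ 180°

A = 17.41°, B = 23.38°, C = 139.2°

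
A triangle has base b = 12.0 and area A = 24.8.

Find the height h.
A = ½·b·h  ⇒  h = 2A/b = 2·24.8/12.0 = 49.6/12.0 ≈ 4.13333

h = 4.133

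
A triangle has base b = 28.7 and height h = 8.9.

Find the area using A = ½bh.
A = ½·b·h = ½·28.7·8.9 = ½·255.43 = 127.715

Area = 127.715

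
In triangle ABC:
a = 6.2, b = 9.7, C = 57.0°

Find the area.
Two sides and the included angle (SAS): A = ½·a·b·sin(C) = ½·6.2·9.7·sin(57.0°)
sin(57.0°) ≈ 0.838671
A ≈ ½·60.14·0.838671 = 30.07·0.838671 ≈ 25.2188

Area = 25.22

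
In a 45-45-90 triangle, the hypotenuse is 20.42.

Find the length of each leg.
In a 45-45-90 triangle hypotenuse = leg·√2, so leg = hypotenuse/√2.
Leg = 20.42/√2 ≈ 20.42/1.41421 ≈ 14.4391

Each leg = 14.44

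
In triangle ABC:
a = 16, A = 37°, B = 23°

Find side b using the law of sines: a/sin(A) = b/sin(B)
a/sin(A) = b/sin(B)  ⇒  b = a·sin(B)/sin(A) = 16·sin(23°)/sin(37°)
sin(23°) ≈ 0.390731, sin(37°) ≈ 0.601815
b ≈ 16·0.390731/0.601815 ≈ 6.2517/0.601815 ≈ 10.3881

b = 10.39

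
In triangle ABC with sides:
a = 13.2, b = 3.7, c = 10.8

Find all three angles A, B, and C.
Law of cosines for each angle (a² = 174.24, b² = 13.69, c² = 116.64):
cos(A) = (b² + c² − a²)/(2bc) = (13.69 + 116.64 − 174.24)/(2·3.7·10.8) = -43.91/79.92 ≈ -0.549424  ⇒  A ≈ 123.328°
cos(B) = (a² + c² − b²)/(2ac) = (174.24 + 116.64 − 13.69)/(2·13.2·10.8) = 277.19/285.12 ≈ 0.972187  ⇒  B ≈ 13.5448°
cos(C) = (a² + b² − c²)/(2ab) = (174.24 + 13.69 − 116.64)/(2·13.2·3.7) = 71.29/97.68 ≈ 0.729832  ⇒  C ≈ 43.1277°
Check: A + B + C ≈ 180°

A = 123.3°, B = 13.54°, C = 43.13°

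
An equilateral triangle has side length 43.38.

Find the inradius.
r = Area/s with s the semi-perimeter.
Area = (√3/4)·43.38² = (√3/4)·1881.8244 ≈ 0.433013·1881.8244 ≈ 814.854
s = 3·43.38/2 = 65.07
r ≈ 814.854/65.07 ≈ 12.5227
(Equivalently r = side/(2√3) = 43.38/3.4641 ≈ 12.5227.)

r = 12.52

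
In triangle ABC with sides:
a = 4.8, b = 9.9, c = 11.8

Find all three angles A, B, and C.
Law of cosines for each angle (a² = 23.04, b² = 98.01, c² = 139.24):
cos(A) = (b² + c² − a²)/(2bc) = (98.01 + 139.24 − 23.04)/(2·9.9·11.8) = 214.21/233.64 ≈ 0.916838  ⇒  A ≈ 23.5319°
cos(B) = (a² + c² − b²)/(2ac) = (23.04 + 139.24 − 98.01)/(2·4.8·11.8) = 64.27/113.28 ≈ 0.567355  ⇒  B ≈ 55.434°
cos(C) = (a² + b² − c²)/(2ab) = (23.04 + 98.01 − 139.24)/(2·4.8·9.9) = -18.19/95.04 ≈ -0.191393  ⇒  C ≈ 101.034°
Check: A + B + C ≈ 180°

A = 23.53°, B = 55.43°, C = 101°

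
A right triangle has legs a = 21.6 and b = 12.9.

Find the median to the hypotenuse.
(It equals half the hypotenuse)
Hypotenuse c = √(a² + b²) = √(466.56 + 166.41) = √632.97 ≈ 25.1589
Median to hypotenuse = c/2 ≈ 25.1589/2 ≈ 12.5794

Median = 12.58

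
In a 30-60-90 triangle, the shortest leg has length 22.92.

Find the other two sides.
In a 30-60-90 triangle the sides are in ratio 1 : √3 : 2 (short leg : long leg : hypotenuse).
Long leg = 22.92·√3 ≈ 22.92·1.73205 ≈ 39.6986
Hypotenuse = 2·22.92 = 45.84

Long leg = 22.92√3 = 39.7, Hypotenuse = 45.84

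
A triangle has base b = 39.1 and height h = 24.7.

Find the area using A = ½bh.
A = ½·b·h = ½·39.1·24.7 = ½·965.77 = 482.885

Area = 482.885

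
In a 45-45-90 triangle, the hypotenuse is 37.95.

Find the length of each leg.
In a 45-45-90 triangle hypotenuse = leg·√2, so leg = hypotenuse/√2.
Leg = 37.95/√2 ≈ 37.95/1.41421 ≈ 26.8347

Each leg = 26.83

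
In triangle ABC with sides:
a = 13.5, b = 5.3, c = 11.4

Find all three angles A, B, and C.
Law of cosines for each angle (a² = 182.25, b² = 28.09, c² = 129.96):
cos(A) = (b² + c² − a²)/(2bc) = (28.09 + 129.96 − 182.25)/(2·5.3·11.4) = -24.2/120.84 ≈ -0.200265  ⇒  A ≈ 101.552°
cos(B) = (a² + c² − b²)/(2ac) = (182.25 + 129.96 − 28.09)/(2·13.5·11.4) = 284.12/307.8 ≈ 0.923067  ⇒  B ≈ 22.6214°
cos(C) = (a² + b² − c²)/(2ab) = (182.25 + 28.09 − 129.96)/(2·13.5·5.3) = 80.38/143.1 ≈ 0.561705  ⇒  C ≈ 55.8262°
Check: A + B + C ≈ 180°

A = 101.6°, B = 22.62°, C = 55.83°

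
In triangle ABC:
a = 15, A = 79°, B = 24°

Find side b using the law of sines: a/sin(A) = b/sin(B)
a/sin(A) = b/sin(B)  ⇒  b = a·sin(B)/sin(A) = 15·sin(24°)/sin(79°)
sin(24°) ≈ 0.406737, sin(79°) ≈ 0.981627
b ≈ 15·0.406737/0.981627 ≈ 6.10105/0.981627 ≈ 6.21524

b = 6.215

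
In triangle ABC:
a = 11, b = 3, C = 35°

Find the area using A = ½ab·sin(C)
A = ½·a·b·sin(C) = ½·11·3·sin(35°)
sin(35°) ≈ 0.573576
A ≈ ½·33·0.573576 = 16.5·0.573576 ≈ 9.46401

Area = 9.464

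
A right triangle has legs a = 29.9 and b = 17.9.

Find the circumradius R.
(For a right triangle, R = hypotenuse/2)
Hypotenuse c = √(a² + b²) = √(894.01 + 320.41) = √1214.42 ≈ 34.8485
R = c/2 ≈ 34.8485/2 ≈ 17.4243

R = 17.42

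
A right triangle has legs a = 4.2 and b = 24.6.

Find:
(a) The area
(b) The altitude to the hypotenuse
(a) The legs are perpendicular, so Area = ½·a·b = ½·4.2·24.6 = ½·103.32 = 51.66
(b) Hypotenuse c = √(a² + b²) = √(17.64 + 605.16) = √622.8 ≈ 24.956
    Area = ½·c·h_c  ⇒  h_c = 2·Area/c = 103.32/24.956 ≈ 4.14009

Area = 51.66, h_c = 4.14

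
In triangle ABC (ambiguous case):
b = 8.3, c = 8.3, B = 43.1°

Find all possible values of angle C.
b/sin(B) = c/sin(C)  ⇒  sin(C) = c·sin(B)/b = 8.3·sin(43.1°)/8.3
sin(43.1°) ≈ 0.683274
sin(C) ≈ 8.3·0.683274/8.3 ≈ 5.67117/8.3 ≈ 0.683274
Candidate 1: C₁ = arcsin(0.683274) ≈ 43.1°  →  A = 180° − 43.1° − 43.1° ≈ 93.8° > 0, valid
Candidate 2: C₂ = 180° − C₁ ≈ 136.9°  →  A = 180° − 43.1° − 136.9° ≈ 0° ≤ 0, not a valid triangle

C = 43.1° (one solution)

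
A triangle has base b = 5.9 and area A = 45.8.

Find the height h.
A = ½·b·h  ⇒  h = 2A/b = 2·45.8/5.9 = 91.6/5.9 ≈ 15.5254

h = 15.53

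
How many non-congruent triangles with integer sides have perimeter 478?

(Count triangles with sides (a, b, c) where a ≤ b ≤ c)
Let a ≤ b ≤ c with a + b + c = 478. The only binding inequality is a + b > c, i.e. 478 − c > c, so c < 478/2; and c ≥ 478/3 since c is the largest side.
So 160 ≤ c ≤ 238. For each c, b runs from ⌈(478 − c)/2⌉ up to c (then a = 478 − b − c satisfies 1 ≤ a ≤ b automatically), giving c − ⌈(478 − c)/2⌉ + 1 choices.
Summing over c: 2 + 3 + 5 + 6 + … + 117 + 119  (79 terms, c = 160, …, 238) = 4760
Check (closed form: nearest integer to p²/48 for even p, (p+3)²/48 for odd p): 478²/48 = 228484/48 ≈ 4760.08 → 4760

4760 triangles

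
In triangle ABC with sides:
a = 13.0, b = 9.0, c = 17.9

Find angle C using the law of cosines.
c² = a² + b² − 2ab·cos(C)  ⇒  cos(C) = (a² + b² − c²)/(2ab)
cos(C) = (13.0² + 9.0² − 17.9²)/(2·13.0·9.0) = (169 + 81 − 320.41)/234 = -70.41/234 ≈ -0.300897
C = arccos(-0.300897) ≈ 107.512°

C = 107.5°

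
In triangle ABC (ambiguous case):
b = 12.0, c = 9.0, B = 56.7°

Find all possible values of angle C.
b/sin(B) = c/sin(C)  ⇒  sin(C) = c·sin(B)/b = 9.0·sin(56.7°)/12.0
sin(56.7°) ≈ 0.835807
sin(C) ≈ 9.0·0.835807/12.0 ≈ 7.52227/12.0 ≈ 0.626856
Candidate 1: C₁ = arcsin(0.626856) ≈ 38.8185°  →  A = 180° − 56.7° − 38.8185° ≈ 84.4815° > 0, valid
Candidate 2: C₂ = 180° − C₁ ≈ 141.181°  →  A = 180° − 56.7° − 141.181° ≈ -17.8815° ≤ 0, not a valid triangle

C = 38.82° (one solution)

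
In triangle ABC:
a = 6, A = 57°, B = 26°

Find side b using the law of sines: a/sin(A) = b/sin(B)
a/sin(A) = b/sin(B)  ⇒  b = a·sin(B)/sin(A) = 6·sin(26°)/sin(57°)
sin(26°) ≈ 0.438371, sin(57°) ≈ 0.838671
b ≈ 6·0.438371/0.838671 ≈ 2.63023/0.838671 ≈ 3.13619

b = 3.136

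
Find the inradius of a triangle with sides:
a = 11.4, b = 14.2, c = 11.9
r = Area/s where s is the semi-perimeter.
s = (11.4 + 14.2 + 11.9)/2 = 37.5/2 = 18.75
Area = √(s(s−a)(s−b)(s−c)) = √(18.75·7.35·4.55·6.85) ≈ √4295.27 ≈ 65.5383
r ≈ 65.5383/18.75 ≈ 3.49538

r = 3.495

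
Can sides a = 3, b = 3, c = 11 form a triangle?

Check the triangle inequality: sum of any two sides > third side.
a + b vs c: 3 + 3 = 6 ≤ 11  ✗
a + c vs b: 3 + 11 = 14 > 3  ✓
b + c vs a: 3 + 11 = 14 > 3  ✓

No: 3 + 3 = 6 is not > 11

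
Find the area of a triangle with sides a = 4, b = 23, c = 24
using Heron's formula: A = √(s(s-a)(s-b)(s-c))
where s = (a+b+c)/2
s = (4 + 23 + 24)/2 = 51/2 = 25.5
s − a = 21.5, s − b = 2.5, s − c = 1.5
s(s−a)(s−b)(s−c) = 25.5·21.5·2.5·1.5 = 2055.9375
Area = √2055.9375 ≈ 45.3424

s = 25.5, Area = 45.34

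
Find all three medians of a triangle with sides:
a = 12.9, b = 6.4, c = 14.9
Median formula: m_a = ½√(2b² + 2c² − a²) (and cyclically). a² = 166.41, b² = 40.96, c² = 222.01.
m_a = ½√(2·40.96 + 2·222.01 − 166.41) = ½√359.53 ≈ ½·18.9613 ≈ 9.48064
m_b = ½√(2·166.41 + 2·222.01 − 40.96) = ½√735.88 ≈ ½·27.1271 ≈ 13.5636
m_c = ½√(2·166.41 + 2·40.96 − 222.01) = ½√192.73 ≈ ½·13.8827 ≈ 6.94136

m_a = 9.481, m_b = 13.56, m_c = 6.941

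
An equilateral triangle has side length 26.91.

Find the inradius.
r = Area/s with s the semi-perimeter.
Area = (√3/4)·26.91² = (√3/4)·724.1481 ≈ 0.433013·724.1481 ≈ 313.565
s = 3·26.91/2 = 40.365
r ≈ 313.565/40.365 ≈ 7.76825
(Equivalently r = side/(2√3) = 26.91/3.4641 ≈ 7.76825.)

r = 7.768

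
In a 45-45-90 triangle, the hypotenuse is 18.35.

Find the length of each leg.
In a 45-45-90 triangle hypotenuse = leg·√2, so leg = hypotenuse/√2.
Leg = 18.35/√2 ≈ 18.35/1.41421 ≈ 12.9754

Each leg = 12.98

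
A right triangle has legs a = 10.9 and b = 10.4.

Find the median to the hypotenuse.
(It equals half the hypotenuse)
Hypotenuse c = √(a² + b²) = √(118.81 + 108.16) = √226.97 ≈ 15.0655
Median to hypotenuse = c/2 ≈ 15.0655/2 ≈ 7.53276

Median = 7.533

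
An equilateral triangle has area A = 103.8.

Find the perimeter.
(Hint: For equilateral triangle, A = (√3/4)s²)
A = (√3/4)s²  ⇒  s² = 4A/√3 = 4·103.8/√3 = 415.2/1.73205 ≈ 239.716
s ≈ √239.716 ≈ 15.4828
Perimeter = 3s ≈ 3·15.4828 ≈ 46.4483

Perimeter = 46.45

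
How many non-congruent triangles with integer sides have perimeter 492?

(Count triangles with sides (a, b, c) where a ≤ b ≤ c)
Let a ≤ b ≤ c with a + b + c = 492. The only binding inequality is a + b > c, i.e. 492 − c > c, so c < 492/2; and c ≥ 492/3 since c is the largest side.
So 164 ≤ c ≤ 245. For each c, b runs from ⌈(492 − c)/2⌉ up to c (then a = 492 − b − c satisfies 1 ≤ a ≤ b automatically), giving c − ⌈(492 − c)/2⌉ + 1 choices.
Summing over c: 1 + 2 + 4 + 5 + … + 121 + 122  (82 terms, c = 164, …, 245) = 5043
Check (closed form: nearest integer to p²/48 for even p, (p+3)²/48 for odd p): 492²/48 = 242064/48 ≈ 5043.00 → 5043

5043 triangles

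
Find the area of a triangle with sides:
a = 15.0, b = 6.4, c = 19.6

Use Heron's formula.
s = (15.0 + 6.4 + 19.6)/2 = 41/2 = 20.5
s − a = 5.5, s − b = 14.1, s − c = 0.9
s(s−a)(s−b)(s−c) = 20.5·5.5·14.1·0.9 ≈ 1430.8
Area = √1430.8 ≈ 37.8259

Area = 37.83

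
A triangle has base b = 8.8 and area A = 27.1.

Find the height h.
A = ½·b·h  ⇒  h = 2A/b = 2·27.1/8.8 = 54.2/8.8 ≈ 6.15909

h = 6.159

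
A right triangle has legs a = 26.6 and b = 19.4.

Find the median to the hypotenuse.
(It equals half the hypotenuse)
Hypotenuse c = √(a² + b²) = √(707.56 + 376.36) = √1083.92 ≈ 32.9229
Median to hypotenuse = c/2 ≈ 32.9229/2 ≈ 16.4615

Median = 16.46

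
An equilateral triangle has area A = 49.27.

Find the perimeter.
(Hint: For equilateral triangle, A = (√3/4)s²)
A = (√3/4)s²  ⇒  s² = 4A/√3 = 4·49.27/√3 = 197.08/1.73205 ≈ 113.784
s ≈ √113.784 ≈ 10.667
Perimeter = 3s ≈ 3·10.667 ≈ 32.0009

Perimeter = 32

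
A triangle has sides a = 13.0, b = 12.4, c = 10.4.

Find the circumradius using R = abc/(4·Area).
First find the area with Heron's formula.
s = (13.0 + 12.4 + 10.4)/2 = 17.9
Area = √(s(s−a)(s−b)(s−c)) = √(17.9·4.9·5.5·7.5) ≈ √3618.04 ≈ 60.1501
abc = 13.0·12.4·10.4 = 1676.48
R = abc/(4·Area) ≈ 1676.48/(4·60.1501) = 1676.48/240.6 ≈ 6.9679

R = 6.968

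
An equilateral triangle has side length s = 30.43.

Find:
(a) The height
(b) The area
(a) The height splits the triangle into two 30-60-90 halves: h = s·√3/2 = 30.43·1.73205/2 ≈ 52.7063/2 ≈ 26.3532
(b) Area = (√3/4)·s² = (√3/4)·30.43² = (√3/4)·925.9849 ≈ 0.433013·925.9849 ≈ 400.963

Height = 26.35, Area = 401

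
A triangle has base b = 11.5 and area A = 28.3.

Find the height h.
A = ½·b·h  ⇒  h = 2A/b = 2·28.3/11.5 = 56.6/11.5 ≈ 4.92174

h = 4.922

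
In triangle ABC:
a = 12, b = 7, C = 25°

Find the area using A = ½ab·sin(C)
A = ½·a·b·sin(C) = ½·12·7·sin(25°)
sin(25°) ≈ 0.422618
A ≈ ½·84·0.422618 = 42·0.422618 ≈ 17.75

Area = 17.75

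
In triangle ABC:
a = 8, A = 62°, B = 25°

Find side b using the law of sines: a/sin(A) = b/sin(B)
a/sin(A) = b/sin(B)  ⇒  b = a·sin(B)/sin(A) = 8·sin(25°)/sin(62°)
sin(25°) ≈ 0.422618, sin(62°) ≈ 0.882948
b ≈ 8·0.422618/0.882948 ≈ 3.38095/0.882948 ≈ 3.82916

b = 3.829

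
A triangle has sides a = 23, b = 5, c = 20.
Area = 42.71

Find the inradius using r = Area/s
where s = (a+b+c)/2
s = (23 + 5 + 20)/2 = 48/2 = 24
r = Area/s = 42.71/24 ≈ 1.77958

r = 1.78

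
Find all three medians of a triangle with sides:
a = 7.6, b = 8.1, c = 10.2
Median formula: m_a = ½√(2b² + 2c² − a²) (and cyclically). a² = 57.76, b² = 65.61, c² = 104.04.
m_a = ½√(2·65.61 + 2·104.04 − 57.76) = ½√281.54 ≈ ½·16.7792 ≈ 8.38958
m_b = ½√(2·57.76 + 2·104.04 − 65.61) = ½√257.99 ≈ ½·16.0621 ≈ 8.03103
m_c = ½√(2·57.76 + 2·65.61 − 104.04) = ½√142.7 ≈ ½·11.9457 ≈ 5.97286

m_a = 8.39, m_b = 8.031, m_c = 5.973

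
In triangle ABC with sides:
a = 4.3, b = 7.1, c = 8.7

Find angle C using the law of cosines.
c² = a² + b² − 2ab·cos(C)  ⇒  cos(C) = (a² + b² − c²)/(2ab)
cos(C) = (4.3² + 7.1² − 8.7²)/(2·4.3·7.1) = (18.49 + 50.41 − 75.69)/61.06 = -6.79/61.06 ≈ -0.111202
C = arccos(-0.111202) ≈ 96.3846°

C = 96.38°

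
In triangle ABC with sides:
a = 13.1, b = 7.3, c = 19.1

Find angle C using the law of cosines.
c² = a² + b² − 2ab·cos(C)  ⇒  cos(C) = (a² + b² − c²)/(2ab)
cos(C) = (13.1² + 7.3² − 19.1²)/(2·13.1·7.3) = (171.61 + 53.29 − 364.81)/191.26 = -139.91/191.26 ≈ -0.731517
C = arccos(-0.731517) ≈ 137.014°

C = 137°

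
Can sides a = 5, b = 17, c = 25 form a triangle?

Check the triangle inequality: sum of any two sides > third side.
a + b vs c: 5 + 17 = 22 ≤ 25  ✗
a + c vs b: 5 + 25 = 30 > 17  ✓
b + c vs a: 17 + 25 = 42 > 5  ✓

No: 5 + 17 = 22 is not > 25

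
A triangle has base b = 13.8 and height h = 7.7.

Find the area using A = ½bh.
A = ½·b·h = ½·13.8·7.7 = ½·106.26 = 53.13

Area = 53.13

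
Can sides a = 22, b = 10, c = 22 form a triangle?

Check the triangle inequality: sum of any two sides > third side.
a + b vs c: 22 + 10 = 32 > 22  ✓
a + c vs b: 22 + 22 = 44 > 10  ✓
b + c vs a: 10 + 22 = 32 > 22  ✓

Yes, triangle inequality satisfied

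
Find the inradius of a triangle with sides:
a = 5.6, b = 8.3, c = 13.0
r = Area/s where s is the semi-perimeter.
s = (5.6 + 8.3 + 13.0)/2 = 26.9/2 = 13.45
Area = √(s(s−a)(s−b)(s−c)) = √(13.45·7.85·5.15·0.45) ≈ √244.687 ≈ 15.6425
r ≈ 15.6425/13.45 ≈ 1.16301

r = 1.163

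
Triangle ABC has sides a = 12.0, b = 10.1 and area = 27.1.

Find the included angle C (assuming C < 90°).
Area = ½·a·b·sin(C)  ⇒  sin(C) = 2·Area/(a·b) = 2·27.1/(12.0·10.1) = 54.2/121.2 ≈ 0.447195
C = arcsin(0.447195) ≈ 26.5638° (taking the acute solution since C < 90°)

C = 26.56°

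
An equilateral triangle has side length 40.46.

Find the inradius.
r = Area/s with s the semi-perimeter.
Area = (√3/4)·40.46² = (√3/4)·1637.0116 ≈ 0.433013·1637.0116 ≈ 708.847
s = 3·40.46/2 = 60.69
r ≈ 708.847/60.69 ≈ 11.6798
(Equivalently r = side/(2√3) = 40.46/3.4641 ≈ 11.6798.)

r = 11.68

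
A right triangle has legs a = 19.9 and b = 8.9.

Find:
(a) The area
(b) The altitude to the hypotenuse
(a) The legs are perpendicular, so Area = ½·a·b = ½·19.9·8.9 = ½·177.11 = 88.555
(b) Hypotenuse c = √(a² + b²) = √(396.01 + 79.21) = √475.22 ≈ 21.7995
    Area = ½·c·h_c  ⇒  h_c = 2·Area/c = 177.11/21.7995 ≈ 8.12448

Area = 88.555, h_c = 8.124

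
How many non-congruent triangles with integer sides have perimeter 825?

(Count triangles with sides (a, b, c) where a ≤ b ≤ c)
Let a ≤ b ≤ c with a + b + c = 825. The only binding inequality is a + b > c, i.e. 825 − c > c, so c < 825/2; and c ≥ 825/3 since c is the largest side.
So 275 ≤ c ≤ 412. For each c, b runs from ⌈(825 − c)/2⌉ up to c (then a = 825 − b − c satisfies 1 ≤ a ≤ b automatically), giving c − ⌈(825 − c)/2⌉ + 1 choices.
Summing over c: 1 + 2 + 4 + 5 + … + 205 + 206  (138 terms, c = 275, …, 412) = 14283
Check (closed form: nearest integer to p²/48 for even p, (p+3)²/48 for odd p): (825+3)²/48 = 828²/48 = 685584/48 ≈ 14283.00 → 14283

14283 triangles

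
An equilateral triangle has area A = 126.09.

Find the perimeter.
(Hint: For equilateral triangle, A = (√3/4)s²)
A = (√3/4)s²  ⇒  s² = 4A/√3 = 4·126.09/√3 = 504.36/1.73205 ≈ 291.192
s ≈ √291.192 ≈ 17.0644
Perimeter = 3s ≈ 3·17.0644 ≈ 51.1931

Perimeter = 51.19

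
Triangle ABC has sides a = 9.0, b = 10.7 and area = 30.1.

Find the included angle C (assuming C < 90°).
Area = ½·a·b·sin(C)  ⇒  sin(C) = 2·Area/(a·b) = 2·30.1/(9.0·10.7) = 60.2/96.3 ≈ 0.62513
C = arcsin(0.62513) ≈ 38.6917° (taking the acute solution since C < 90°)

C = 38.69°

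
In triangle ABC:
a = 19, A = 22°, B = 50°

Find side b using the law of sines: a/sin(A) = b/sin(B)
a/sin(A) = b/sin(B)  ⇒  b = a·sin(B)/sin(A) = 19·sin(50°)/sin(22°)
sin(50°) ≈ 0.766044, sin(22°) ≈ 0.374607
b ≈ 19·0.766044/0.374607 ≈ 14.5548/0.374607 ≈ 38.8537

b = 38.85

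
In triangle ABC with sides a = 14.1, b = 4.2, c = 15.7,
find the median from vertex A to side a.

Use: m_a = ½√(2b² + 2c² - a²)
m_a = ½√(2·4.2² + 2·15.7² − 14.1²) = ½√(2·17.64 + 2·246.49 − 198.81) = ½√(35.28 + 492.98 − 198.81) = ½√329.45
√329.45 ≈ 18.1508, so m_a ≈ 9.07538

m_a = 9.075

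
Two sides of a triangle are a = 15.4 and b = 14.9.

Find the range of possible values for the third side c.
Triangle inequality: |a − b| < c < a + b
|a − b| = |15.4 − 14.9| = 0.5
a + b = 15.4 + 14.9 = 30.3

0.5 < c < 30.3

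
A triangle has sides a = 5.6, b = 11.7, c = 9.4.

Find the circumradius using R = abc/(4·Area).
First find the area with Heron's formula.
s = (5.6 + 11.7 + 9.4)/2 = 13.35
Area = √(s(s−a)(s−b)(s−c)) = √(13.35·7.75·1.65·3.95) ≈ √674.317 ≈ 25.9676
abc = 5.6·11.7·9.4 = 615.888
R = abc/(4·Area) ≈ 615.888/(4·25.9676) = 615.888/103.87 ≈ 5.92939

R = 5.929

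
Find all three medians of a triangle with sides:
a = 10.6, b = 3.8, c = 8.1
Median formula: m_a = ½√(2b² + 2c² − a²) (and cyclically). a² = 112.36, b² = 14.44, c² = 65.61.
m_a = ½√(2·14.44 + 2·65.61 − 112.36) = ½√47.74 ≈ ½·6.90941 ≈ 3.45471
m_b = ½√(2·112.36 + 2·65.61 − 14.44) = ½√341.5 ≈ ½·18.4797 ≈ 9.23986
m_c = ½√(2·112.36 + 2·14.44 − 65.61) = ½√187.99 ≈ ½·13.7109 ≈ 6.85547

m_a = 3.455, m_b = 9.24, m_c = 6.855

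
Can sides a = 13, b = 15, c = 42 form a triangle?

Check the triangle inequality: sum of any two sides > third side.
a + b vs c: 13 + 15 = 28 ≤ 42  ✗
a + c vs b: 13 + 42 = 55 > 15  ✓
b + c vs a: 15 + 42 = 57 > 13  ✓

No: 13 + 15 = 28 is not > 42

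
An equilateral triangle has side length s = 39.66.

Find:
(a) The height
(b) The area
(a) The height splits the triangle into two 30-60-90 halves: h = s·√3/2 = 39.66·1.73205/2 ≈ 68.6931/2 ≈ 34.3466
(b) Area = (√3/4)·s² = (√3/4)·39.66² = (√3/4)·1572.9156 ≈ 0.433013·1572.9156 ≈ 681.092

Height = 34.35, Area = 681.1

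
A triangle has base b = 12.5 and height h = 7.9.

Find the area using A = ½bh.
A = ½·b·h = ½·12.5·7.9 = ½·98.75 = 49.375

Area = 49.375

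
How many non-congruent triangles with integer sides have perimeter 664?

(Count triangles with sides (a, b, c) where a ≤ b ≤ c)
Let a ≤ b ≤ c with a + b + c = 664. The only binding inequality is a + b > c, i.e. 664 − c > c, so c < 664/2; and c ≥ 664/3 since c is the largest side.
So 222 ≤ c ≤ 331. For each c, b runs from ⌈(664 − c)/2⌉ up to c (then a = 664 − b − c satisfies 1 ≤ a ≤ b automatically), giving c − ⌈(664 − c)/2⌉ + 1 choices.
Summing over c: 2 + 3 + 5 + 6 + … + 164 + 165  (110 terms, c = 222, …, 331) = 9185
Check (closed form: nearest integer to p²/48 for even p, (p+3)²/48 for odd p): 664²/48 = 440896/48 ≈ 9185.33 → 9185

9185 triangles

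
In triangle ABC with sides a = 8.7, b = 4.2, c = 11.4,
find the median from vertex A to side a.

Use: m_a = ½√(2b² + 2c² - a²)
m_a = ½√(2·4.2² + 2·11.4² − 8.7²) = ½√(2·17.64 + 2·129.96 − 75.69) = ½√(35.28 + 259.92 − 75.69) = ½√219.51
√219.51 ≈ 14.8159, so m_a ≈ 7.40793

m_a = 7.408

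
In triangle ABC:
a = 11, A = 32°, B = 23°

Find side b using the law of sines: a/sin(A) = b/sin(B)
a/sin(A) = b/sin(B)  ⇒  b = a·sin(B)/sin(A) = 11·sin(23°)/sin(32°)
sin(23°) ≈ 0.390731, sin(32°) ≈ 0.529919
b ≈ 11·0.390731/0.529919 ≈ 4.29804/0.529919 ≈ 8.11075

b = 8.111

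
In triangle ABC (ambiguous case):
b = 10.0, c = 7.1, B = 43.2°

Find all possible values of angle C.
b/sin(B) = c/sin(C)  ⇒  sin(C) = c·sin(B)/b = 7.1·sin(43.2°)/10.0
sin(43.2°) ≈ 0.684547
sin(C) ≈ 7.1·0.684547/10.0 ≈ 4.86028/10.0 ≈ 0.486028
Candidate 1: C₁ = arcsin(0.486028) ≈ 29.0799°  →  A = 180° − 43.2° − 29.0799° ≈ 107.72° > 0, valid
Candidate 2: C₂ = 180° − C₁ ≈ 150.92°  →  A = 180° − 43.2° − 150.92° ≈ -14.1201° ≤ 0, not a valid triangle

C = 29.08° (one solution)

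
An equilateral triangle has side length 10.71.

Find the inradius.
r = Area/s with s the semi-perimeter.
Area = (√3/4)·10.71² = (√3/4)·114.7041 ≈ 0.433013·114.7041 ≈ 49.6683
s = 3·10.71/2 = 16.065
r ≈ 49.6683/16.065 ≈ 3.09171
(Equivalently r = side/(2√3) = 10.71/3.4641 ≈ 3.09171.)

r = 3.092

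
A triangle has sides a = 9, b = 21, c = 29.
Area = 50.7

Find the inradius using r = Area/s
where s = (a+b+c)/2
s = (9 + 21 + 29)/2 = 59/2 = 29.5
r = Area/s = 50.7/29.5 ≈ 1.71864

r = 1.719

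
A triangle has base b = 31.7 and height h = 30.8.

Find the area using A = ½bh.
A = ½·b·h = ½·31.7·30.8 = ½·976.36 = 488.18

Area = 488.18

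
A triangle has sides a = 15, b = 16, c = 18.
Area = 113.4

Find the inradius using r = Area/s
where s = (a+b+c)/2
s = (15 + 16 + 18)/2 = 49/2 = 24.5
r = Area/s = 113.4/24.5 ≈ 4.62857

r = 4.629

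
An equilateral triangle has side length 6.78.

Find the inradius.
r = Area/s with s the semi-perimeter.
Area = (√3/4)·6.78² = (√3/4)·45.9684 ≈ 0.433013·45.9684 ≈ 19.9049
s = 3·6.78/2 = 10.17
r ≈ 19.9049/10.17 ≈ 1.95722
(Equivalently r = side/(2√3) = 6.78/3.4641 ≈ 1.95722.)

r = 1.957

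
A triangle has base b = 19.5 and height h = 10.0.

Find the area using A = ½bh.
A = ½·b·h = ½·19.5·10.0 = ½·195 = 97.5

Area = 97.5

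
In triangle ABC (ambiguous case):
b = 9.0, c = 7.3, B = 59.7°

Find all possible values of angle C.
b/sin(B) = c/sin(C)  ⇒  sin(C) = c·sin(B)/b = 7.3·sin(59.7°)/9.0
sin(59.7°) ≈ 0.863396
sin(C) ≈ 7.3·0.863396/9.0 ≈ 6.30279/9.0 ≈ 0.70031
Candidate 1: C₁ = arcsin(0.70031) ≈ 44.4519°  →  A = 180° − 59.7° − 44.4519° ≈ 75.8481° > 0, valid
Candidate 2: C₂ = 180° − C₁ ≈ 135.548°  →  A = 180° − 59.7° − 135.548° ≈ -15.2481° ≤ 0, not a valid triangle

C = 44.45° (one solution)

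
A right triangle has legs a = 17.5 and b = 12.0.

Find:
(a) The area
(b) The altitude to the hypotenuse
(a) The legs are perpendicular, so Area = ½·a·b = ½·17.5·12.0 = ½·210 = 105
(b) Hypotenuse c = √(a² + b²) = √(306.25 + 144) = √450.25 ≈ 21.2191
    Area = ½·c·h_c  ⇒  h_c = 2·Area/c = 210/21.2191 ≈ 9.89675

Area = 105, h_c = 9.897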